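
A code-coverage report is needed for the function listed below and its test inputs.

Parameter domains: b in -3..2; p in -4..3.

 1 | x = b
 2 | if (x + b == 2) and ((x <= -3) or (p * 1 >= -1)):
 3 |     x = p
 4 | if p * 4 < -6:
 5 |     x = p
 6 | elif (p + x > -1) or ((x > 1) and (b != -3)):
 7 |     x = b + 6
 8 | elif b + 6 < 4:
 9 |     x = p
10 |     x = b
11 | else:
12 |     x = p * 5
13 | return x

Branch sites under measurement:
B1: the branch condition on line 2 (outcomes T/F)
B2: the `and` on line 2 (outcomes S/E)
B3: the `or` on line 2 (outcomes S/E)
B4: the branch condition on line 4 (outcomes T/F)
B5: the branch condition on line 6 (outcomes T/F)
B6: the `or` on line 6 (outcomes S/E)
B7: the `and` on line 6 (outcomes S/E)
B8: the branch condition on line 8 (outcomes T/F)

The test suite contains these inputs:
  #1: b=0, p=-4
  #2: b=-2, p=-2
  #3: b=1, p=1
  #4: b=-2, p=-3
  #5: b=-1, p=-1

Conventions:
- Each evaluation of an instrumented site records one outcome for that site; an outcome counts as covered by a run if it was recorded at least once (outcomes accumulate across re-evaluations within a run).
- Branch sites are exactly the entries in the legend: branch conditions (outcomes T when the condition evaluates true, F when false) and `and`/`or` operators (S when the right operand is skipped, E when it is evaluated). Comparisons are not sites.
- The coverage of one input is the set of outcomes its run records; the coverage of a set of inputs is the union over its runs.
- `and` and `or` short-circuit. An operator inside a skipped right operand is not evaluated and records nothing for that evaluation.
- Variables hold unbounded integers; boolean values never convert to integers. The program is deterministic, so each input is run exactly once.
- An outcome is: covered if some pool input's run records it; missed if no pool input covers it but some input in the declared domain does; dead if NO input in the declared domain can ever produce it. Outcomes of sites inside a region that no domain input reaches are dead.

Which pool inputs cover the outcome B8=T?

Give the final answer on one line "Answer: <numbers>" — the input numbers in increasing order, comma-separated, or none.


input #1 (b=0, p=-4): does not produce B8=T
input #2 (b=-2, p=-2): does not produce B8=T
input #3 (b=1, p=1): does not produce B8=T
input #4 (b=-2, p=-3): does not produce B8=T
input #5 (b=-1, p=-1): does not produce B8=T
Answer: none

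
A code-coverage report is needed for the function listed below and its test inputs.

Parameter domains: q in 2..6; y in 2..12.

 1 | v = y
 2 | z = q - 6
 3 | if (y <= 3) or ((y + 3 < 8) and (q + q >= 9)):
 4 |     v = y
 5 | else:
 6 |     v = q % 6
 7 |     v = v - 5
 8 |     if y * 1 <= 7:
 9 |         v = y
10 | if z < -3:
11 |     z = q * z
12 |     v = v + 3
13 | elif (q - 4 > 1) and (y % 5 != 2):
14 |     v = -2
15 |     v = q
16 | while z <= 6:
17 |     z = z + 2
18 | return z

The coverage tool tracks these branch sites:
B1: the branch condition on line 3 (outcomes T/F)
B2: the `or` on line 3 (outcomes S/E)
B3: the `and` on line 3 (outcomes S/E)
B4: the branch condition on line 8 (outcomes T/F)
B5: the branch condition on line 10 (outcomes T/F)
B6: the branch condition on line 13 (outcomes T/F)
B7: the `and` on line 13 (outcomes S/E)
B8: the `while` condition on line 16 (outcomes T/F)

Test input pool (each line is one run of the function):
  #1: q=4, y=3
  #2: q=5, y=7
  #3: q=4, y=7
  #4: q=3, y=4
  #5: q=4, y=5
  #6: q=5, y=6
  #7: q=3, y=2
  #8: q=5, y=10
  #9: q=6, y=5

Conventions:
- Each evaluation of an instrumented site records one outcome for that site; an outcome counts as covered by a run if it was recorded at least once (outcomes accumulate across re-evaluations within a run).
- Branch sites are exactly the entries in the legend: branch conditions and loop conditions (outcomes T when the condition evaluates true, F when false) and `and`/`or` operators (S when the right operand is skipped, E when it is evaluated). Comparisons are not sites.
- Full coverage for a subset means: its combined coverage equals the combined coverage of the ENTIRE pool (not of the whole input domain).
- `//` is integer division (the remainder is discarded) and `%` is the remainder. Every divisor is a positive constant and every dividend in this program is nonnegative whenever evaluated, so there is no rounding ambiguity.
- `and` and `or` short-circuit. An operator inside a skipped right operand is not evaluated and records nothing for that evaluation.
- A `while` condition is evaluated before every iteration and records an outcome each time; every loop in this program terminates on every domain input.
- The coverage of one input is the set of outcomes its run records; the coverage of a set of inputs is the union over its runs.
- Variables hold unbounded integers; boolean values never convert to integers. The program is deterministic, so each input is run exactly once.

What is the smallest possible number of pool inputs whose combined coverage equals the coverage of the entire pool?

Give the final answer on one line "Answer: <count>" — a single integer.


test 1 (q=4, y=3) fires B2->S, B1->T, B5->F, B7->S, B6->F, B8->T, B8->T, B8->T, B8->T, B8->T, B8->F; hits B1=T, B2=S, B5=F, B6=F, B7=S, B8=T, B8=F
test 2 (q=5, y=7) fires B2->E, B3->S, B1->F, B4->T, B5->F, B7->S, B6->F, B8->T, B8->T, B8->T, B8->T, B8->F; hits B1=F, B2=E, B3=S, B4=T, B5=F, B6=F, B7=S, B8=T, B8=F
test 3 (q=4, y=7) fires B2->E, B3->S, B1->F, B4->T, B5->F, B7->S, B6->F, B8->T, B8->T, B8->T, B8->T, B8->T, B8->F; hits B1=F, B2=E, B3=S, B4=T, B5=F, B6=F, B7=S, B8=T, B8=F
test 4 (q=3, y=4) fires B2->E, B3->E, B1->F, B4->T, B5->F, B7->S, B6->F, B8->T, B8->T, B8->T, B8->T, B8->T, B8->F; hits B1=F, B2=E, B3=E, B4=T, B5=F, B6=F, B7=S, B8=T, B8=F
test 5 (q=4, y=5) fires B2->E, B3->S, B1->F, B4->T, B5->F, B7->S, B6->F, B8->T, B8->T, B8->T, B8->T, B8->T, B8->F; hits B1=F, B2=E, B3=S, B4=T, B5=F, B6=F, B7=S, B8=T, B8=F
test 6 (q=5, y=6) fires B2->E, B3->S, B1->F, B4->T, B5->F, B7->S, B6->F, B8->T, B8->T, B8->T, B8->T, B8->F; hits B1=F, B2=E, B3=S, B4=T, B5=F, B6=F, B7=S, B8=T, B8=F
test 7 (q=3, y=2) fires B2->S, B1->T, B5->F, B7->S, B6->F, B8->T, B8->T, B8->T, B8->T, B8->T, B8->F; hits B1=T, B2=S, B5=F, B6=F, B7=S, B8=T, B8=F
test 8 (q=5, y=10) fires B2->E, B3->S, B1->F, B4->F, B5->F, B7->S, B6->F, B8->T, B8->T, B8->T, B8->T, B8->F; hits B1=F, B2=E, B3=S, B4=F, B5=F, B6=F, B7=S, B8=T, B8=F
test 9 (q=6, y=5) fires B2->E, B3->S, B1->F, B4->T, B5->F, B7->E, B6->T, B8->T, B8->T, B8->T, B8->T, B8->F; hits B1=F, B2=E, B3=S, B4=T, B5=F, B6=T, B7=E, B8=T, B8=F
together the pool reaches 15 outcomes: B1=T, B1=F, B2=S, B2=E, B3=S, B3=E, B4=T, B4=F, B5=F, B6=T, B6=F, B7=S, B7=E, B8=T, B8=F
checked all size-1 subsets: none covers 15 outcomes (max 9/15)
checked all size-2 subsets: none covers 15 outcomes (max 13/15)
checked all size-3 subsets: none covers 15 outcomes (max 14/15)
at size 4, {1, 4, 8, 9} reaches all 15 outcomes; every lexicographically earlier size-4 subset fails
Answer: 4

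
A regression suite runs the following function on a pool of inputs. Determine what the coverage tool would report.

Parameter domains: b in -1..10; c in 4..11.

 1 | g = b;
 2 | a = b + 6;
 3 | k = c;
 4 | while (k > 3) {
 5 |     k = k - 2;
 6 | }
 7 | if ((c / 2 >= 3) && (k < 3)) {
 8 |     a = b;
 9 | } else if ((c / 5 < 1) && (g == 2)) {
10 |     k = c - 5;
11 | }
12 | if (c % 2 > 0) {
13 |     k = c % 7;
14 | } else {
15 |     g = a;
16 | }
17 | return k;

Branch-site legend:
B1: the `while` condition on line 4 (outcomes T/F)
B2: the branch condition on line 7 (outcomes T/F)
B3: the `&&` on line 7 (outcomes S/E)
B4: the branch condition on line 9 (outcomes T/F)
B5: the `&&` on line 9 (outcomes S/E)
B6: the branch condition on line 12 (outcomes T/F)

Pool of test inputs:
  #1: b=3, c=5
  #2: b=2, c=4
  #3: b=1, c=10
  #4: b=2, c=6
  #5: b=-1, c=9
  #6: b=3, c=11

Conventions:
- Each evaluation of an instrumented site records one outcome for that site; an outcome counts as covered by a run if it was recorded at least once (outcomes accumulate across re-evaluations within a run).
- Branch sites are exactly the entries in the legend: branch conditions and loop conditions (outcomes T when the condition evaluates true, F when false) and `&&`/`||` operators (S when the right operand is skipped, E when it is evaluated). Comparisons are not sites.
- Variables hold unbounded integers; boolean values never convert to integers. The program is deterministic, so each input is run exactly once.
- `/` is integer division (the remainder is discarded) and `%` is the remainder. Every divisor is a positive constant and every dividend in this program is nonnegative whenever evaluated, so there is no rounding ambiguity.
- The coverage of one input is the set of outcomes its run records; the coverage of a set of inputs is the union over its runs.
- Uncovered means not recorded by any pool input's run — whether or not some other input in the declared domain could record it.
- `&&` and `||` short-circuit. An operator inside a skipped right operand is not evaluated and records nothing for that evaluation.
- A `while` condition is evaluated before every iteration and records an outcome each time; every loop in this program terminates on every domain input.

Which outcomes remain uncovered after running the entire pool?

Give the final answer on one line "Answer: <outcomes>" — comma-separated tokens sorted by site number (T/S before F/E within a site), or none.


input #1 (b=3, c=5): events B1->T, B1->F, B3->S, B2->F, B5->S, B4->F, B6->T; covers B1=T, B1=F, B2=F, B3=S, B4=F, B5=S, B6=T
input #2 (b=2, c=4): events B1->T, B1->F, B3->S, B2->F, B5->E, B4->T, B6->F; covers B1=T, B1=F, B2=F, B3=S, B4=T, B5=E, B6=F
input #3 (b=1, c=10): events B1->T, B1->T, B1->T, B1->T, B1->F, B3->E, B2->T, B6->F; covers B1=T, B1=F, B2=T, B3=E, B6=F
input #4 (b=2, c=6): events B1->T, B1->T, B1->F, B3->E, B2->T, B6->F; covers B1=T, B1=F, B2=T, B3=E, B6=F
input #5 (b=-1, c=9): events B1->T, B1->T, B1->T, B1->F, B3->E, B2->F, B5->S, B4->F, B6->T; covers B1=T, B1=F, B2=F, B3=E, B4=F, B5=S, B6=T
input #6 (b=3, c=11): events B1->T, B1->T, B1->T, B1->T, B1->F, B3->E, B2->F, B5->S, B4->F, B6->T; covers B1=T, B1=F, B2=F, B3=E, B4=F, B5=S, B6=T
union over the pool: B1=T, B1=F, B2=T, B2=F, B3=S, B3=E, B4=T, B4=F, B5=S, B5=E, B6=T, B6=F
uncovered (0 of 12): none
Answer: none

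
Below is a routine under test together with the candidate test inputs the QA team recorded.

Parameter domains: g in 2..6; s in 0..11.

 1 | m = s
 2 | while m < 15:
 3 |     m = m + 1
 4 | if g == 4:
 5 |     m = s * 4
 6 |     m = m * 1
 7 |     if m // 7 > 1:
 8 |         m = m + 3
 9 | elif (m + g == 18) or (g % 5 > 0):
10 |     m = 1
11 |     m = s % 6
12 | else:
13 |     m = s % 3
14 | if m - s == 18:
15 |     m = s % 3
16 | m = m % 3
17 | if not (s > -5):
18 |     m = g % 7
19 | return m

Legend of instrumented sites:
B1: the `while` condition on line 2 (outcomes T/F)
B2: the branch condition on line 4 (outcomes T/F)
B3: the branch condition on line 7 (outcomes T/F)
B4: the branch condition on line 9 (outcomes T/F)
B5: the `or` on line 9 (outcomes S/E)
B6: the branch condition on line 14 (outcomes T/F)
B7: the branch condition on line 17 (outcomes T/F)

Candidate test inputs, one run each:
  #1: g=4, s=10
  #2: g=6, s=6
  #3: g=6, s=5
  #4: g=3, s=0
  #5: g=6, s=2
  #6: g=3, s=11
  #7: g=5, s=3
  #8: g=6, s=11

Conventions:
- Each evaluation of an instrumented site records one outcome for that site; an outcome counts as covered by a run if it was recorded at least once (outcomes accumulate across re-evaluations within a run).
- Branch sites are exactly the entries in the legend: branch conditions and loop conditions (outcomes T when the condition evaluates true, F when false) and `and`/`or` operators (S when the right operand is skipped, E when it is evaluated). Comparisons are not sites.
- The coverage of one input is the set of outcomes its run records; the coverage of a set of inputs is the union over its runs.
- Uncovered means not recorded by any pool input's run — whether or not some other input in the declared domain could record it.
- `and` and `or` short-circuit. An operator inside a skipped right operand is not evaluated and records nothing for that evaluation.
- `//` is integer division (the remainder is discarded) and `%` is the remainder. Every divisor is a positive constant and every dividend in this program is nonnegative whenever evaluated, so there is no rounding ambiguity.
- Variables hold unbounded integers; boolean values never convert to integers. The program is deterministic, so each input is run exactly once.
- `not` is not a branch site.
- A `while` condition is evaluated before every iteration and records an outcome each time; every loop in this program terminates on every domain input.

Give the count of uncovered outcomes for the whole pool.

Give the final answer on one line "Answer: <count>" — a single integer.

#1 (g=4, s=10) -> B1->T, B1->T, B1->T, B1->T, B1->T, B1->F, B2->T, B3->T, B6->F, B7->F; covered: B1=T, B1=F, B2=T, B3=T, B6=F, B7=F
#2 (g=6, s=6) -> B1->T, B1->T, B1->T, B1->T, B1->T, B1->T, B1->T, B1->T, B1->T, B1->F, B2->F, B5->E, B4->T, B6->F, ...; covered: B1=T, B1=F, B2=F, B4=T, B5=E, B6=F, B7=F
#3 (g=6, s=5) -> B1->T, B1->T, B1->T, B1->T, B1->T, B1->T, B1->T, B1->T, B1->T, B1->T, B1->F, B2->F, B5->E, B4->T, ...; covered: B1=T, B1=F, B2=F, B4=T, B5=E, B6=F, B7=F
#4 (g=3, s=0) -> B1->T, B1->T, B1->T, B1->T, B1->T, B1->T, B1->T, B1->T, B1->T, B1->T, B1->T, B1->T, B1->T, B1->T, ...; covered: B1=T, B1=F, B2=F, B4=T, B5=S, B6=F, B7=F
#5 (g=6, s=2) -> B1->T, B1->T, B1->T, B1->T, B1->T, B1->T, B1->T, B1->T, B1->T, B1->T, B1->T, B1->T, B1->T, B1->F, ...; covered: B1=T, B1=F, B2=F, B4=T, B5=E, B6=F, B7=F
#6 (g=3, s=11) -> B1->T, B1->T, B1->T, B1->T, B1->F, B2->F, B5->S, B4->T, B6->F, B7->F; covered: B1=T, B1=F, B2=F, B4=T, B5=S, B6=F, B7=F
#7 (g=5, s=3) -> B1->T, B1->T, B1->T, B1->T, B1->T, B1->T, B1->T, B1->T, B1->T, B1->T, B1->T, B1->T, B1->F, B2->F, ...; covered: B1=T, B1=F, B2=F, B4=F, B5=E, B6=F, B7=F
#8 (g=6, s=11) -> B1->T, B1->T, B1->T, B1->T, B1->F, B2->F, B5->E, B4->T, B6->F, B7->F; covered: B1=T, B1=F, B2=F, B4=T, B5=E, B6=F, B7=F
union over the pool: B1=T, B1=F, B2=T, B2=F, B3=T, B4=T, B4=F, B5=S, B5=E, B6=F, B7=F
uncovered (3 of 14): B3=F, B6=T, B7=T

Answer: 3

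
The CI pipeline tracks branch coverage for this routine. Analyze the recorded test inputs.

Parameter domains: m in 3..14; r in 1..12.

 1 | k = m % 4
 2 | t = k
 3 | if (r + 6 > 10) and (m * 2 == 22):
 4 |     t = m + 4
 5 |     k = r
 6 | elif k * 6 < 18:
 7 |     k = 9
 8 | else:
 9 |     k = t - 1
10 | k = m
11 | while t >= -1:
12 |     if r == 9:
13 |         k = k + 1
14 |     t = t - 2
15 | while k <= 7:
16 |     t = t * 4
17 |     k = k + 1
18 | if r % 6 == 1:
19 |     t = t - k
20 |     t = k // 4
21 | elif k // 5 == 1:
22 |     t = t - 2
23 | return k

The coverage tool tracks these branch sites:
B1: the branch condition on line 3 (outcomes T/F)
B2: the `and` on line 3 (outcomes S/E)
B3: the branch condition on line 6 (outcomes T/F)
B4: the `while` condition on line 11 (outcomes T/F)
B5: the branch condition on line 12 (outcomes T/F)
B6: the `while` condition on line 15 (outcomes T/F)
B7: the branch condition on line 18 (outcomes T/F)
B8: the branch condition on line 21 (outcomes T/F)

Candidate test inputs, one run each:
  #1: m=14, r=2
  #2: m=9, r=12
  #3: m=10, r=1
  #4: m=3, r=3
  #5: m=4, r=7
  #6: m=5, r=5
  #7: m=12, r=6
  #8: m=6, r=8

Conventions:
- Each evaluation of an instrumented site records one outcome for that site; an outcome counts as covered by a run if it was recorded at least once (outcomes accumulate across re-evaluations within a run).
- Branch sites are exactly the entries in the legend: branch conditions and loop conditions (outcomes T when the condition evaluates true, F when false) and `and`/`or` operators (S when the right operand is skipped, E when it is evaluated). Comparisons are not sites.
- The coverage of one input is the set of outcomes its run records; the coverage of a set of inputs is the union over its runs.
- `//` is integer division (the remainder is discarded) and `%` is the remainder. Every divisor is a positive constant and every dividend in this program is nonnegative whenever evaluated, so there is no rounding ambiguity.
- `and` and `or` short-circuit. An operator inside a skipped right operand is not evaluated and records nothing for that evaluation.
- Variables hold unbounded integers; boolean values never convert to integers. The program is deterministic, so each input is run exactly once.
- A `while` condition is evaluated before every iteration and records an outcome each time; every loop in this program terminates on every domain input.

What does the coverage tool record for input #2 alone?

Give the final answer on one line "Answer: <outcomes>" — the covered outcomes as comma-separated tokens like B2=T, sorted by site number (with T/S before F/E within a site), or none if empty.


Simulating input #2 (m=9, r=12) step by step:
  B2->E, B1->F, B3->T, B4->T, B5->F, B4->T, B5->F, B4->F, B6->F, B7->F
  B8->T
deduplicating events, the covered set is: B1=F, B2=E, B3=T, B4=T, B4=F, B5=F, B6=F, B7=F, B8=T
Answer: B1=F, B2=E, B3=T, B4=T, B4=F, B5=F, B6=F, B7=F, B8=T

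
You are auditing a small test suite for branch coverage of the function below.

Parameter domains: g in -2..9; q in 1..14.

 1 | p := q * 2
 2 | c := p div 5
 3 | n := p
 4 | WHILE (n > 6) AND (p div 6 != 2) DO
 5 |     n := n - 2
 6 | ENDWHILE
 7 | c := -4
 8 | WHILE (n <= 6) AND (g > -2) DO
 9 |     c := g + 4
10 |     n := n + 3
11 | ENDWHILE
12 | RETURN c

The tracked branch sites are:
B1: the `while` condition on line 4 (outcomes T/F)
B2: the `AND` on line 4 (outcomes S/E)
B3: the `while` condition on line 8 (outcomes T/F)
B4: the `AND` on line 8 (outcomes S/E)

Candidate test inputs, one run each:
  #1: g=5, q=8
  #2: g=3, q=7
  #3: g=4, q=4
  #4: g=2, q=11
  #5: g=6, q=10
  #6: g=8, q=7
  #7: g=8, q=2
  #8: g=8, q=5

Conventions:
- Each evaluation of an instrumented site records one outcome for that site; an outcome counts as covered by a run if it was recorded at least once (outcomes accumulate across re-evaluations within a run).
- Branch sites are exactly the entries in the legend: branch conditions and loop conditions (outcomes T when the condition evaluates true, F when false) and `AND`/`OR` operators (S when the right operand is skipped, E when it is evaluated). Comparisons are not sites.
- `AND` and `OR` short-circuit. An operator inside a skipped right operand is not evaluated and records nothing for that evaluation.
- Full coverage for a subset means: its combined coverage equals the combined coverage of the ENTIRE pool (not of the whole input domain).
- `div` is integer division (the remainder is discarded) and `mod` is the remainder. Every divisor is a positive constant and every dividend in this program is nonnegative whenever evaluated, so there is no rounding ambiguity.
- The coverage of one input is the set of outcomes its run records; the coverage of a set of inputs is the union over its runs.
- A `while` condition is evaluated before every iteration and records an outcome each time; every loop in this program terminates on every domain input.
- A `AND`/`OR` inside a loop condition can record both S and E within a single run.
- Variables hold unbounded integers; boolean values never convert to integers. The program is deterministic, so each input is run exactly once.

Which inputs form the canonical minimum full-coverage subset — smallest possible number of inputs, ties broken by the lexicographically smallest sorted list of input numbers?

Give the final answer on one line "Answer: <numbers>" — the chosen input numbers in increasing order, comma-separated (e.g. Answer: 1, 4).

input #1, g=5, q=8: outcomes B1=F, B2=E, B3=F, B4=S
input #2, g=3, q=7: outcomes B1=F, B2=E, B3=F, B4=S
input #3, g=4, q=4: outcomes B1=T, B1=F, B2=S, B2=E, B3=T, B3=F, B4=S, B4=E
input #4, g=2, q=11: outcomes B1=T, B1=F, B2=S, B2=E, B3=T, B3=F, B4=S, B4=E
input #5, g=6, q=10: outcomes B1=T, B1=F, B2=S, B2=E, B3=T, B3=F, B4=S, B4=E
input #6, g=8, q=7: outcomes B1=F, B2=E, B3=F, B4=S
input #7, g=8, q=2: outcomes B1=F, B2=S, B3=T, B3=F, B4=S, B4=E
input #8, g=8, q=5: outcomes B1=T, B1=F, B2=S, B2=E, B3=T, B3=F, B4=S, B4=E
together the pool reaches 8 outcomes: B1=T, B1=F, B2=S, B2=E, B3=T, B3=F, B4=S, B4=E
inputs {3} (size 1) cover everything; no size-1 subset with a lexicographically smaller index list covers all 8

Answer: 3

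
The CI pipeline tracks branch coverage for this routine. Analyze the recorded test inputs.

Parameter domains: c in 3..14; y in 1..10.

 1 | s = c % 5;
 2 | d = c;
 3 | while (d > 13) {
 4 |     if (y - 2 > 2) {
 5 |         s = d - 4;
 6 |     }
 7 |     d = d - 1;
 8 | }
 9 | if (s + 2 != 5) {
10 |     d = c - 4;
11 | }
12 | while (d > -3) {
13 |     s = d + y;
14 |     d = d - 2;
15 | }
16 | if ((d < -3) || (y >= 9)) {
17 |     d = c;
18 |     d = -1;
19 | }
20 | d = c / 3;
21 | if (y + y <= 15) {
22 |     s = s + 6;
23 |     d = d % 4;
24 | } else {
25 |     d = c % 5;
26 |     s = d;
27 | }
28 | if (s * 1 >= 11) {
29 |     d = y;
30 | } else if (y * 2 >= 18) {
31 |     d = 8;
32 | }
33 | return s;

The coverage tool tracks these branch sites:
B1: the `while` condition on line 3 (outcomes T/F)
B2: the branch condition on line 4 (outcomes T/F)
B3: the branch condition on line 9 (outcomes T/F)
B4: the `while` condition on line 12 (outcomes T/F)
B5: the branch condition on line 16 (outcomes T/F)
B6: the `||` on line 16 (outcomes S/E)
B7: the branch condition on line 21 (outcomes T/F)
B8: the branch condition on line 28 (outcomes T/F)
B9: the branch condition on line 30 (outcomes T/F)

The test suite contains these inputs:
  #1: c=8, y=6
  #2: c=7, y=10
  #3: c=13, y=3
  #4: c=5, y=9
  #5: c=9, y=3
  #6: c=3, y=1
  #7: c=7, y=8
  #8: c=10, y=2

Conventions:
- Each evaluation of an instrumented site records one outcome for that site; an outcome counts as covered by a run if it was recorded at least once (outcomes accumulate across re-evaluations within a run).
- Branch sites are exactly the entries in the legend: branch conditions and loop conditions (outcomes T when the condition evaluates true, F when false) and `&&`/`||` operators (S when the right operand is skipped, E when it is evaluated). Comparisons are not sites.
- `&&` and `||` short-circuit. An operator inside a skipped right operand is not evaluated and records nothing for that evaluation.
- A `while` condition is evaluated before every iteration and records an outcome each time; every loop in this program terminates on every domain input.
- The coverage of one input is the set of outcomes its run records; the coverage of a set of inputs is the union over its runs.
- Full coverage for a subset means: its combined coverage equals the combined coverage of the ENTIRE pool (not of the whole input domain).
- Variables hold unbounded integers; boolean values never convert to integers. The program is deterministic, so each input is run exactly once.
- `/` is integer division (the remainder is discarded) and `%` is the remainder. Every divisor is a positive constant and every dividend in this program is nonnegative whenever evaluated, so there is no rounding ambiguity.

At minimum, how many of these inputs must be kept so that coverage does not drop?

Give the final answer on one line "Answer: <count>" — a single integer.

input #1, c=8, y=6: outcomes B1=F, B3=F, B4=T, B4=F, B5=T, B6=S, B7=T, B8=F, B9=F
input #2, c=7, y=10: outcomes B1=F, B3=T, B4=T, B4=F, B5=T, B6=E, B7=F, B8=F, B9=T
input #3, c=13, y=3: outcomes B1=F, B3=F, B4=T, B4=F, B5=F, B6=E, B7=T, B8=F, B9=F
input #4, c=5, y=9: outcomes B1=F, B3=T, B4=T, B4=F, B5=T, B6=E, B7=F, B8=F, B9=T
input #5, c=9, y=3: outcomes B1=F, B3=T, B4=T, B4=F, B5=F, B6=E, B7=T, B8=F, B9=F
input #6, c=3, y=1: outcomes B1=F, B3=F, B4=T, B4=F, B5=F, B6=E, B7=T, B8=F, B9=F
input #7, c=7, y=8: outcomes B1=F, B3=T, B4=T, B4=F, B5=F, B6=E, B7=F, B8=F, B9=F
input #8, c=10, y=2: outcomes B1=F, B3=T, B4=T, B4=F, B5=T, B6=S, B7=T, B8=F, B9=F
pool-wide coverage (14 outcomes): B1=F, B3=T, B3=F, B4=T, B4=F, B5=T, B5=F, B6=S, B6=E, B7=T, B7=F, B8=F, B9=T, B9=F
every size-1 subset falls short of the 14 outcomes (best: 9/14)
every size-2 subset falls short of the 14 outcomes (best: 13/14)
inputs {1, 2, 3} (size 3) cover everything; no size-3 subset with a lexicographically smaller index list covers all 14

Answer: 3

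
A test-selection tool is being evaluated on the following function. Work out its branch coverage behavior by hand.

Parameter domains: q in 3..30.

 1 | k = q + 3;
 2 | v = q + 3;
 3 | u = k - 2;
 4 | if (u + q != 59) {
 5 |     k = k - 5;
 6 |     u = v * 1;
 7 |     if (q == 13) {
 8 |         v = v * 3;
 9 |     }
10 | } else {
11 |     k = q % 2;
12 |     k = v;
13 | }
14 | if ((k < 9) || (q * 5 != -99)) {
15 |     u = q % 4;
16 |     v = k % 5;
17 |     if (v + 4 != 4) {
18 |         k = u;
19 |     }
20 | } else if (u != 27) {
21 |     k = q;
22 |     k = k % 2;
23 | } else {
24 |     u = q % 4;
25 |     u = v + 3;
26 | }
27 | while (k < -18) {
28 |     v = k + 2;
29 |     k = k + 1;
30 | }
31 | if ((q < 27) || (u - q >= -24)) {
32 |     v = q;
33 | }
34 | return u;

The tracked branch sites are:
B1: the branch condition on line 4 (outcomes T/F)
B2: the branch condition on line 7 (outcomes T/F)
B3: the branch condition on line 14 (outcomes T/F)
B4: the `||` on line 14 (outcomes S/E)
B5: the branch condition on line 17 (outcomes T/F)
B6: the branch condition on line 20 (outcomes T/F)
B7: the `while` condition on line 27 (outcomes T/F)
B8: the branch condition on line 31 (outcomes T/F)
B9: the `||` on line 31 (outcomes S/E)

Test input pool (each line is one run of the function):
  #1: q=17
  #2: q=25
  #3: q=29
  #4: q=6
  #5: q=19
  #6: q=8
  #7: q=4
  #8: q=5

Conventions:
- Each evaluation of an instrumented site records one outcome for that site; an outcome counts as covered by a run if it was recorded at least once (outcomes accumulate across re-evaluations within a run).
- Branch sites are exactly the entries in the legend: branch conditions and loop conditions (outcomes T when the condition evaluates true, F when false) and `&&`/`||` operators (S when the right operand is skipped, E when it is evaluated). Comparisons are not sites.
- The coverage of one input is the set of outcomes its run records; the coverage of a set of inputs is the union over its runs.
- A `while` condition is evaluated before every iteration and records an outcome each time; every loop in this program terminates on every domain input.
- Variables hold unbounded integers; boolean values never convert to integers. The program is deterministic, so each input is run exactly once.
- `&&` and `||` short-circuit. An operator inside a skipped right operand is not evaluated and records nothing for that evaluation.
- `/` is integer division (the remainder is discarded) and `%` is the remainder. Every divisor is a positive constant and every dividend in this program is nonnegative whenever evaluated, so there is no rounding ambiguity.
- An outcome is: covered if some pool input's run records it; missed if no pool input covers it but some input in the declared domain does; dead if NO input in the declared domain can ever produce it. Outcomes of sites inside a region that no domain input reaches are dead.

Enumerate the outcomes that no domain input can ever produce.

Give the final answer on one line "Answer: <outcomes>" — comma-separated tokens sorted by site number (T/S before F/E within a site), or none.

sweeping the full domain (28 inputs) for each outcome:
  B3=F: no domain input ever produces it -> dead
  B6=T: no domain input ever produces it -> dead
  B6=F: no domain input ever produces it -> dead
  B7=T: no domain input ever produces it -> dead
  reachable outcomes have witnesses, e.g. B1=T (e.g. q=3), B1=F (e.g. q=29), B2=T (e.g. q=13), B2=F (e.g. q=3)

Answer: B3=F, B6=T, B6=F, B7=T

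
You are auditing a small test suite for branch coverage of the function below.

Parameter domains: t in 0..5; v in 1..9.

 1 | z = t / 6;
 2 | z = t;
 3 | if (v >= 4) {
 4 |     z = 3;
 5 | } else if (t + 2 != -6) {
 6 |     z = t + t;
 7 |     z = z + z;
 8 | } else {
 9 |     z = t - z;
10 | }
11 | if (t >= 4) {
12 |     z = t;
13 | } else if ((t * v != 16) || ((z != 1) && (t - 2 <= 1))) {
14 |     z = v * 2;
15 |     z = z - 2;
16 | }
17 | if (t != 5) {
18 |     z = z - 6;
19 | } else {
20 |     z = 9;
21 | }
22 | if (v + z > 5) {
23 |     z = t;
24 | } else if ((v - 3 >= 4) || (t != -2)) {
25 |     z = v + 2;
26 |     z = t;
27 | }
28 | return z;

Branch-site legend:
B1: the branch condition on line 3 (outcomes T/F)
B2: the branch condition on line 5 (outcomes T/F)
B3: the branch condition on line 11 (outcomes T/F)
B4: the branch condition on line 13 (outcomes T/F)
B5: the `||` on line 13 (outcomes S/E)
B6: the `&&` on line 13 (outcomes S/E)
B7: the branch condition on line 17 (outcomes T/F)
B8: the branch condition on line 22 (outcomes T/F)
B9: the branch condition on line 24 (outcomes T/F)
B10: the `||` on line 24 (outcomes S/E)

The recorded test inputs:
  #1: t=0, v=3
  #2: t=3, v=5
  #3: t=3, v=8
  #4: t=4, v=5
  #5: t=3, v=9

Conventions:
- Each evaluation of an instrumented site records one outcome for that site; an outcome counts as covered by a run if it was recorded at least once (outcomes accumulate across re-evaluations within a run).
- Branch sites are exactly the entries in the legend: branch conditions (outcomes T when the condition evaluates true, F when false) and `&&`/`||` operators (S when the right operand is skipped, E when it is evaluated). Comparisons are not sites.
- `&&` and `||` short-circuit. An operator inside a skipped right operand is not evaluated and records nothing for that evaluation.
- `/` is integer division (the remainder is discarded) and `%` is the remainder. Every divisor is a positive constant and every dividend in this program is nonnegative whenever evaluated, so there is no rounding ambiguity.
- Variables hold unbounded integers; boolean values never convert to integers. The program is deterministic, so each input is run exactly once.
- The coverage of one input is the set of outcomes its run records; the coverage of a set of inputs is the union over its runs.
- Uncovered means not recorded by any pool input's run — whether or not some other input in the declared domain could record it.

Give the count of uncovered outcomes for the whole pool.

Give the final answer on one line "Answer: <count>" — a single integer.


run #1 (t=0, v=3) records B1=F, B2=T, B3=F, B4=T, B5=S, B7=T, B8=F, B9=T, B10=E
run #2 (t=3, v=5) records B1=T, B3=F, B4=T, B5=S, B7=T, B8=T
run #3 (t=3, v=8) records B1=T, B3=F, B4=T, B5=S, B7=T, B8=T
run #4 (t=4, v=5) records B1=T, B3=T, B7=T, B8=F, B9=T, B10=E
run #5 (t=3, v=9) records B1=T, B3=F, B4=T, B5=S, B7=T, B8=T
union over the pool: B1=T, B1=F, B2=T, B3=T, B3=F, B4=T, B5=S, B7=T, B8=T, B8=F, B9=T, B10=E
uncovered (8 of 20): B2=F, B4=F, B5=E, B6=S, B6=E, B7=F, B9=F, B10=S
Answer: 8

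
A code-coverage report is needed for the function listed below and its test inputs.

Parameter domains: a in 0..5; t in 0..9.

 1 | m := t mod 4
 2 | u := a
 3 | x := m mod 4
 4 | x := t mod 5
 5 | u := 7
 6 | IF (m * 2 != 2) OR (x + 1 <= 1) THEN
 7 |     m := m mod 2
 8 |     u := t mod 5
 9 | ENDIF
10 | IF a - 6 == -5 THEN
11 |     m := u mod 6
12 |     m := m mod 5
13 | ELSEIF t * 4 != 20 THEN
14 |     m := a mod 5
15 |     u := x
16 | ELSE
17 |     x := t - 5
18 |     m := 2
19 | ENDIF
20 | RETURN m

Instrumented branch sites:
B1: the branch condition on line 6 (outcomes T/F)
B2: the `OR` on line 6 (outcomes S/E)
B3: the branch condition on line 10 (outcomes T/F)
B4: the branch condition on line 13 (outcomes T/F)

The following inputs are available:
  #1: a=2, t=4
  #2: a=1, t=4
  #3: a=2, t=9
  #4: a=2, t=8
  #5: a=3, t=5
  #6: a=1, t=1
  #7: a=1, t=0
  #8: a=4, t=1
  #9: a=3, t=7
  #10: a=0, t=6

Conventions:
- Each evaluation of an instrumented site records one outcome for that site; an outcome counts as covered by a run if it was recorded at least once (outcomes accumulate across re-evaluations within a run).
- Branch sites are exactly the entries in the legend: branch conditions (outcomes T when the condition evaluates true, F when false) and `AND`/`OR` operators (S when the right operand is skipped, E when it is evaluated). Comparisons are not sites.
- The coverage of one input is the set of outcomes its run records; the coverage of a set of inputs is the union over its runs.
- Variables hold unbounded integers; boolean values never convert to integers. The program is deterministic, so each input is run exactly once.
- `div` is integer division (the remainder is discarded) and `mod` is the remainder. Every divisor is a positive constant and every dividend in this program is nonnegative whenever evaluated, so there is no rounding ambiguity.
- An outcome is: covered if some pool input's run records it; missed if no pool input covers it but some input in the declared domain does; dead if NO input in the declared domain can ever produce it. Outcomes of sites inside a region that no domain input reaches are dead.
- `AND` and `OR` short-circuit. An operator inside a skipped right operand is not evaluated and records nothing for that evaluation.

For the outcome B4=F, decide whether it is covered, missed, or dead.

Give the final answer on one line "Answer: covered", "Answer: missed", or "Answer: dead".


B4=F is recorded by pool input(s) 5 -> covered
Answer: covered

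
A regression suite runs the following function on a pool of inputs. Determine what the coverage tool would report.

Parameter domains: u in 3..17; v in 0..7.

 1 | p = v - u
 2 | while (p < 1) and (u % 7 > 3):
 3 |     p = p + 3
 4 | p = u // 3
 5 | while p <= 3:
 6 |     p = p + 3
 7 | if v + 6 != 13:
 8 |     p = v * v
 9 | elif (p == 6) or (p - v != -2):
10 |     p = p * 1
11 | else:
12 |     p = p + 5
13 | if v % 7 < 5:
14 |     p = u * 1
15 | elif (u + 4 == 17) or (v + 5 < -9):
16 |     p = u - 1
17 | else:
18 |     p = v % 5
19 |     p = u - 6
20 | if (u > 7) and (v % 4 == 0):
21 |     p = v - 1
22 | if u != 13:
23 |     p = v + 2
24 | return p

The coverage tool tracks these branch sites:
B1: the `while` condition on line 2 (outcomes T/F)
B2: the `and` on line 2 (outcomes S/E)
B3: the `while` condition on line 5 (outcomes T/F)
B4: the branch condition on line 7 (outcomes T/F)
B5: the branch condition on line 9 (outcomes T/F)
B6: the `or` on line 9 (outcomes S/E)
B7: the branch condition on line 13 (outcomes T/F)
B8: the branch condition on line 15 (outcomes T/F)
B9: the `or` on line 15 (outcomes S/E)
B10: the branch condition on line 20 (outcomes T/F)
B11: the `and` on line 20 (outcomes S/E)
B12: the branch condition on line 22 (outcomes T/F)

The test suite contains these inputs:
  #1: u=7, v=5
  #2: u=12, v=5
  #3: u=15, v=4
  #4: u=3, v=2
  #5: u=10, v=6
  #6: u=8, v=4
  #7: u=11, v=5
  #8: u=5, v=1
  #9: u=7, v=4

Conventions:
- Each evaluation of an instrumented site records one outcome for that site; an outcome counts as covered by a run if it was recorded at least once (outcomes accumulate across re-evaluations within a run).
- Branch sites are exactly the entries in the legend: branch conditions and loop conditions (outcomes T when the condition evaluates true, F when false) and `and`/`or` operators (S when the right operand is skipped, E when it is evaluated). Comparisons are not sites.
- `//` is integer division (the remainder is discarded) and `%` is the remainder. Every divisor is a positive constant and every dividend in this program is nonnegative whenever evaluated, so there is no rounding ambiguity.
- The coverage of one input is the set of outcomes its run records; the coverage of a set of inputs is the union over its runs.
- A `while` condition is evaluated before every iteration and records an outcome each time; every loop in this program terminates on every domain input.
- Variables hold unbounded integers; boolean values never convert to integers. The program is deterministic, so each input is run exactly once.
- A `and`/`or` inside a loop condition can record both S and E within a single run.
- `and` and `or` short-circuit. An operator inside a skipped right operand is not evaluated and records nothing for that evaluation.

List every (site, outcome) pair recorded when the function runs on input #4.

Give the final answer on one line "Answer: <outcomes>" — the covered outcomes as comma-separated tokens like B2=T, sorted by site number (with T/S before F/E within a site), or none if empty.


Running input #4 (u=3, v=2), event by event:
  B2->E, B1->F, B3->T, B3->F, B4->T, B7->T, B11->S, B10->F, B12->T
as a set, this run covers: B1=F, B2=E, B3=T, B3=F, B4=T, B7=T, B10=F, B11=S, B12=T
Answer: B1=F, B2=E, B3=T, B3=F, B4=T, B7=T, B10=F, B11=S, B12=T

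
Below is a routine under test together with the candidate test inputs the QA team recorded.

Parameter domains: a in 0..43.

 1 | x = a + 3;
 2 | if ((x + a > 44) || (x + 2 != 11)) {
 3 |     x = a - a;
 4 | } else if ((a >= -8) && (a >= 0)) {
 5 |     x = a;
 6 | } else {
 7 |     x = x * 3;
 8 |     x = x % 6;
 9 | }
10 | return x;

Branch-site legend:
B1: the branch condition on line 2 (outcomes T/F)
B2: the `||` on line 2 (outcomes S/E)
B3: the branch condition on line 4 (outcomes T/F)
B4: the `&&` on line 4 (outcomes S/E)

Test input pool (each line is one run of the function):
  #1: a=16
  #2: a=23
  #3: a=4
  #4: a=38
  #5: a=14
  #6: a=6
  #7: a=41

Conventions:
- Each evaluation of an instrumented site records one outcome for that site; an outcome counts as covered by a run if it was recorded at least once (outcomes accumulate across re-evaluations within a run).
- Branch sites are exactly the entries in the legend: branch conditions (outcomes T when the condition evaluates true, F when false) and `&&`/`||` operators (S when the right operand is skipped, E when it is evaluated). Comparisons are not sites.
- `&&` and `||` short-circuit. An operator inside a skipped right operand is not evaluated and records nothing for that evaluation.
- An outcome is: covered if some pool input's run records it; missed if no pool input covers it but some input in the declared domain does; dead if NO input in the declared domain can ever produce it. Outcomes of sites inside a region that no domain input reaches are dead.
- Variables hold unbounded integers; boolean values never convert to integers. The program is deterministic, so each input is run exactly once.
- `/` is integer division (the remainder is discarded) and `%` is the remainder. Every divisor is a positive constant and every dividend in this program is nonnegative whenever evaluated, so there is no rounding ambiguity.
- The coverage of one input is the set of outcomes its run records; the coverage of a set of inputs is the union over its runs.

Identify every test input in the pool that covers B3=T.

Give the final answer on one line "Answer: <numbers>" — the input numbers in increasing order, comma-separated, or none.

input #1 (a=16): does not produce B3=T
input #2 (a=23): does not produce B3=T
input #3 (a=4): does not produce B3=T
input #4 (a=38): does not produce B3=T
input #5 (a=14): does not produce B3=T
input #6 (a=6): produces B3=T
input #7 (a=41): does not produce B3=T

Answer: 6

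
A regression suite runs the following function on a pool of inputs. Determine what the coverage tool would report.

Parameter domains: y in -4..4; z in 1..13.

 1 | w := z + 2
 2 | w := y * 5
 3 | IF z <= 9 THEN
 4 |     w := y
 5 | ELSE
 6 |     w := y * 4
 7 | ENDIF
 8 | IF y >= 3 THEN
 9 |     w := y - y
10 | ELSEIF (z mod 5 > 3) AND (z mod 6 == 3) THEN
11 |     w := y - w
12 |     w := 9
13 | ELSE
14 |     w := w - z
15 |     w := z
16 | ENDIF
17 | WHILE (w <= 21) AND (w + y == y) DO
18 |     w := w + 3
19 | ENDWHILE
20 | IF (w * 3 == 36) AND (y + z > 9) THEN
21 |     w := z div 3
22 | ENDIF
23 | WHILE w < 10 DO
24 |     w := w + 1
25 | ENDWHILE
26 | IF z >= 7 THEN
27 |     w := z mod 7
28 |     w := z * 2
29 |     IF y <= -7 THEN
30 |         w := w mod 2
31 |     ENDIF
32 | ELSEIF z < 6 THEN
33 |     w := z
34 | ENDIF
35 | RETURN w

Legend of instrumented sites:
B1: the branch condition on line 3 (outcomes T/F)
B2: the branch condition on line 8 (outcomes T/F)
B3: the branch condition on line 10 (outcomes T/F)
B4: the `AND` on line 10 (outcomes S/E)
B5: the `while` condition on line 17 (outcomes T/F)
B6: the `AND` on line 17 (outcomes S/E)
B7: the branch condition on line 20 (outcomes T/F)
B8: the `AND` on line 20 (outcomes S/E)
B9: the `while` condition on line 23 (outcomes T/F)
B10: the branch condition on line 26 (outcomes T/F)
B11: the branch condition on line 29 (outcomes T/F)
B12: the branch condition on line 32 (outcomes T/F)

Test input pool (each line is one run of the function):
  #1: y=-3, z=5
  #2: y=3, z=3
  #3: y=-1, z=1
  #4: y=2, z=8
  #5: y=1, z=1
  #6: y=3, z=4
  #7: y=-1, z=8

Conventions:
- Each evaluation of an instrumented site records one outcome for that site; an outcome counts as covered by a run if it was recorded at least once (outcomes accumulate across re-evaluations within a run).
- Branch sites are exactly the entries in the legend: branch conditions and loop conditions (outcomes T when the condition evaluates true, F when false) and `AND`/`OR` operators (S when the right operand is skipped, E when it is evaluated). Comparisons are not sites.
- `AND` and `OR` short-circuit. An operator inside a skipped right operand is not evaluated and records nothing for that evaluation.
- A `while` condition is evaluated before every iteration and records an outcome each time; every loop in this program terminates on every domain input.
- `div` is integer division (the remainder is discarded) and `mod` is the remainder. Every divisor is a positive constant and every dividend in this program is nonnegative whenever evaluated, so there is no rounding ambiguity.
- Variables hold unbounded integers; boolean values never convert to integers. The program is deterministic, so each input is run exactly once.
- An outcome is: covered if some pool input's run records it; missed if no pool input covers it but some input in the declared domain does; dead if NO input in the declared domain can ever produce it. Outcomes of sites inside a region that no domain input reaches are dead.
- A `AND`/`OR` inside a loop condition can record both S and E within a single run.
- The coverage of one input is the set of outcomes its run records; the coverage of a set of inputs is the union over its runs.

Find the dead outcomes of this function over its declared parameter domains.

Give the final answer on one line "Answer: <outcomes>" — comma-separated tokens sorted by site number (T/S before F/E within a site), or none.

checking every outcome against all 117 domain inputs:
  B6=S: never recorded by any domain input -> dead
  B11=T: never recorded by any domain input -> dead
  reachable outcomes have witnesses, e.g. B1=T (e.g. y=-4, z=1), B1=F (e.g. y=-4, z=10), B2=T (e.g. y=3, z=1), B2=F (e.g. y=-4, z=1)

Answer: B6=S, B11=T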